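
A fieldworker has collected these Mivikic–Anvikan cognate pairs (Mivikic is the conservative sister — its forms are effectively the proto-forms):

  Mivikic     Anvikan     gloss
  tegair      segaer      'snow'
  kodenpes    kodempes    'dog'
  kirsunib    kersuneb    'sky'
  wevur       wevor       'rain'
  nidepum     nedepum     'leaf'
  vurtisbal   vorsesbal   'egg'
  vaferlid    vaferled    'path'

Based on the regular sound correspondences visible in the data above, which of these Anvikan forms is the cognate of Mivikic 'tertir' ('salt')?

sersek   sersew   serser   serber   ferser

serser

tegair ~ segaer — Mivikic t corresponds to Anvikan s word-initially before a front vowel.
vurtisbal ~ vorsesbal — Mivikic t corresponds to Anvikan s after a consonant, before a front vowel.
kirsunib ~ kersuneb — Mivikic i corresponds to Anvikan e after a consonant, before r.
Applying these to Mivikic 'tertir':
  tertir → sertir   (t→s word-initially before a front vowel)
  sertir → sersir   (t→s after a consonant, before a front vowel)
  sersir → serser   (i→e after a consonant, before r)
So the Anvikan cognate is 'serser'.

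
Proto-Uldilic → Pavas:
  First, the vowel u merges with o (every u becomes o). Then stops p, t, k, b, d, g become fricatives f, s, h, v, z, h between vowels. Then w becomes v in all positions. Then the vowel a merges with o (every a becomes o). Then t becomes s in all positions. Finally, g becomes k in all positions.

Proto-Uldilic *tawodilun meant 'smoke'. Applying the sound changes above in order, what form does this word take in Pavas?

sovozilon

Pavas: start from *tawodilun.
  rule 1 (vowel merger): tawodilun → tawodilon
  rule 2 (intervocalic lenition): tawodilon → tawozilon
  rule 3 (unconditioned shift): tawozilon → tavozilon
  rule 4 (vowel merger): tavozilon → tovozilon
  rule 5 (unconditioned shift): tovozilon → sovozilon
  rule 6: no change — sovozilon
  ⇒ Pavas sovozilon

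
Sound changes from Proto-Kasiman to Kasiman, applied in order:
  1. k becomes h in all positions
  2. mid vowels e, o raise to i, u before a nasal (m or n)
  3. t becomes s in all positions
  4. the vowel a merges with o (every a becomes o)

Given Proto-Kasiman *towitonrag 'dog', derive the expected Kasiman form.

sowisunrog

Kasiman: *towitonrag > towitunrag > sowisunrag > sowisunrog  (by pre-nasal raising, unconditioned shift, vowel merger)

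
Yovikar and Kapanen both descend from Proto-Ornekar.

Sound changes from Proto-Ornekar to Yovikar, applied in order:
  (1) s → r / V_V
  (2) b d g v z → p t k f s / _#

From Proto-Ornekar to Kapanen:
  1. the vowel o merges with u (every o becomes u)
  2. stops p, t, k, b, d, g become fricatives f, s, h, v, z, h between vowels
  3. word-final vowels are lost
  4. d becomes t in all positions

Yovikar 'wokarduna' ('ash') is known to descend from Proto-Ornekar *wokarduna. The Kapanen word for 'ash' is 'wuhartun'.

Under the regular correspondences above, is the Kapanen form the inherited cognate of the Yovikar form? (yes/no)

yes

Derive the expected Kapanen reflex of *wokarduna:
Kapanen: start from *wokarduna.
  rule 1 (vowel merger): wokarduna → wukarduna
  rule 2 (intervocalic lenition): wukarduna → wuharduna
  rule 3 (apocope): wuharduna → wuhardun
  rule 4 (unconditioned shift): wuhardun → wuhartun
  ⇒ Kapanen wuhartun
Kapanen 'wuhartun' matches the regular reflex exactly, so the pair is cognate.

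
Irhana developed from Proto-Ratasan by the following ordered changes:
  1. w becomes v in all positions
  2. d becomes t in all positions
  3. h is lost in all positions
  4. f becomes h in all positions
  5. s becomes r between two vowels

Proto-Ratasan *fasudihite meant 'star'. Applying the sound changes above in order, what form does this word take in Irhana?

harutiite

Irhana: start from *fasudihite.
  rule 1: no change — fasudihite
  rule 2 (unconditioned shift): fasudihite → fasutihite
  rule 3 (h-loss): fasutihite → fasutiite
  rule 4 (unconditioned shift): fasutiite → hasutiite
  rule 5 (rhotacism): hasutiite → harutiite
  ⇒ Irhana harutiite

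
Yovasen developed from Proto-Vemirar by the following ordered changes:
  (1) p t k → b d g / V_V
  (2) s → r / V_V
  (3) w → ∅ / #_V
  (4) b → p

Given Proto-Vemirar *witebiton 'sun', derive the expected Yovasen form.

idepidon

Yovasen: *witebiton
  witebiton → widebidon   [intervocalic voicing]
  widebidon (rule 2 does not apply)
  widebidon → idebidon   [glide loss]
  idebidon → idepidon   [unconditioned shift]
  giving Yovasen idepidon.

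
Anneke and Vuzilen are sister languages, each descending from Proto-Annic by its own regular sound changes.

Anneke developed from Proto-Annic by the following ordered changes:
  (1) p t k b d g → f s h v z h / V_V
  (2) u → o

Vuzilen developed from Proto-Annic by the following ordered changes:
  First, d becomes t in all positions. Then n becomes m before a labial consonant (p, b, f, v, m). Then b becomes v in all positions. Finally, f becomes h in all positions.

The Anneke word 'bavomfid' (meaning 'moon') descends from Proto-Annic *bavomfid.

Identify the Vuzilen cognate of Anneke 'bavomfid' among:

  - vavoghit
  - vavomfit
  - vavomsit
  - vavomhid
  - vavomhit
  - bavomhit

vavomhit

Vuzilen: *bavomfid > bavomfit > vavomfit > vavomhit  (by unconditioned shift, unconditioned shift, unconditioned shift)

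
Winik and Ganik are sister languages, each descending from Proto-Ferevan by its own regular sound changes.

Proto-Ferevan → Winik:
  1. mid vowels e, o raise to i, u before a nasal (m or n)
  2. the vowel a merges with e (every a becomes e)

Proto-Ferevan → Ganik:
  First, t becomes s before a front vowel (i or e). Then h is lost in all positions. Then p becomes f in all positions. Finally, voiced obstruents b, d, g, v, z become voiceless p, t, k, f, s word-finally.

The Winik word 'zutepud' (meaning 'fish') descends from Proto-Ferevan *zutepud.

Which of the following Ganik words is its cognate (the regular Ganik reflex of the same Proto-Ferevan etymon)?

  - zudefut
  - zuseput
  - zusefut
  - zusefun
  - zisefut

Ganik: *zutepud
  zutepud → zusepud   [palatalisation]
  zusepud (rule 2 does not apply)
  zusepud → zusefud   [unconditioned shift]
  zusefud → zusefut   [final devoicing]
  giving Ganik zusefut.
Among the options, 'zusefut' alone shows every Ganik change applied in order.

zusefut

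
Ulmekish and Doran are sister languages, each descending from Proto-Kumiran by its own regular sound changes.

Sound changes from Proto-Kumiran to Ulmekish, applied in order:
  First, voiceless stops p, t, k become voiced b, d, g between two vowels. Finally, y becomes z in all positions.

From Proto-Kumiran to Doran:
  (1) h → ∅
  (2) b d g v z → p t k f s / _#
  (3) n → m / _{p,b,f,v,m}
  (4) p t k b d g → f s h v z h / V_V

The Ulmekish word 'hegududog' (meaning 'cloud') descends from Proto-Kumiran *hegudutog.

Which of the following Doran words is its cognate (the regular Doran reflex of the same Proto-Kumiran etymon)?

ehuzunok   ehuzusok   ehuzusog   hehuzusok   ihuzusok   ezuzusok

ehuzusok

Doran: start from *hegudutog.
  rule 1 (h-loss): hegudutog → egudutog
  rule 2 (final devoicing): egudutog → egudutok
  rule 3: no change — egudutok
  rule 4 (intervocalic lenition): egudutok → ehuzusok
  ⇒ Doran ehuzusok
Only 'ehuzusok' matches the regular Doran development of *hegudutog.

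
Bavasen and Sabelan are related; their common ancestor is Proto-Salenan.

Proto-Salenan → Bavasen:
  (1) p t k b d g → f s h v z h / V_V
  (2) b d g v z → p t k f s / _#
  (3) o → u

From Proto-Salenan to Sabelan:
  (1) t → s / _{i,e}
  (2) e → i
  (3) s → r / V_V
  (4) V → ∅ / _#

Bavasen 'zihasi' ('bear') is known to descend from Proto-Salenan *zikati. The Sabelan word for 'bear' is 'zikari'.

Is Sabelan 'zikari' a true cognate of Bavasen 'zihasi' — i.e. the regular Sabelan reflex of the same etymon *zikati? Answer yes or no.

no

Derive the expected Sabelan reflex of *zikati:
Sabelan: start from *zikati.
  rule 1 (palatalisation): zikati → zikasi
  rule 2: no change — zikasi
  rule 3 (rhotacism): zikasi → zikari
  rule 4 (apocope): zikari → zikar
  ⇒ Sabelan zikar
The regular Sabelan reflex would be 'zikar', but the attested form is 'zikari'. The correspondence is irregular, so they are not cognates (the Sabelan form has a different source).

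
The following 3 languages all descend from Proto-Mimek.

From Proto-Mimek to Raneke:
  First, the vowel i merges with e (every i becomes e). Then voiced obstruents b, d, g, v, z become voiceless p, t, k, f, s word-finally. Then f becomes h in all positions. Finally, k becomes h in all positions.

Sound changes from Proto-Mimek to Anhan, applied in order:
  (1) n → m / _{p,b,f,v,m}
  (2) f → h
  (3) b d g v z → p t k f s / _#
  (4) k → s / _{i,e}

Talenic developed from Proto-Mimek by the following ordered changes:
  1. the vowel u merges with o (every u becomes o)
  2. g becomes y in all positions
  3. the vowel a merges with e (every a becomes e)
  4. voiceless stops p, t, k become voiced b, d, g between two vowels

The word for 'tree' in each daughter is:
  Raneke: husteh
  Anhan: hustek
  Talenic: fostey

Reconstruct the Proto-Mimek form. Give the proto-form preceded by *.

*fusteg

Position 6: Raneke has h, Anhan has k, Talenic has y. Taking the neighbouring segments as reconstructed: Raneke h could go back to *k or *g or *f or *v or *h; Anhan k could go back to *k or *g; Talenic y could go back to *g or *y — the one source consistent with every daughter is *g.
Position 1: Raneke has h, Anhan has h, Talenic has f. Talenic preserves f here (none of its changes turn any other segment into f), so the proto-segment is *f.
Position 2: Raneke has u, Anhan has u, Talenic has o. Raneke preserves u here (none of its changes turn any other segment into u), so the proto-segment is *u.
Continuing position by position gives *fusteg; check it forward:
Raneke: start from *fusteg.
  rule 1: no change — fusteg
  rule 2 (final devoicing): fusteg → fustek
  rule 3 (unconditioned shift): fustek → hustek
  rule 4 (unconditioned shift): hustek → husteh
  ⇒ Raneke husteh
Anhan: *fusteg
  fusteg (rule 1 does not apply)
  fusteg → husteg   [unconditioned shift]
  husteg → hustek   [final devoicing]
  hustek (rule 4 does not apply)
  giving Anhan hustek.
Talenic: *fusteg
  fusteg → fosteg   [vowel merger]
  fosteg → fostey   [unconditioned shift]
  fostey (rule 3 does not apply)
  fostey (rule 4 does not apply)
  giving Talenic fostey.
No other proto-form is consistent with every reflex, so the reconstruction is *fusteg.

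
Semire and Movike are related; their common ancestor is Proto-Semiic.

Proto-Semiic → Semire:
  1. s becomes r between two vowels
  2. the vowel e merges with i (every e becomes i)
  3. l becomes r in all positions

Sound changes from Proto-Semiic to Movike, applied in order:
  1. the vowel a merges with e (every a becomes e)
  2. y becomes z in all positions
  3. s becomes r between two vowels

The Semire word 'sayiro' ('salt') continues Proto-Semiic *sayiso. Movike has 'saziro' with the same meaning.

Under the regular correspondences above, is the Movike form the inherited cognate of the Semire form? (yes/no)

no

Derive the expected Movike reflex of *sayiso:
Movike: *sayiso
  sayiso → seyiso   [vowel merger]
  seyiso → seziso   [unconditioned shift]
  seziso → seziro   [rhotacism]
  giving Movike seziro.
The regular Movike reflex would be 'seziro', but the attested form is 'saziro'. The correspondence is irregular, so they are not cognates (the Movike form has a different source).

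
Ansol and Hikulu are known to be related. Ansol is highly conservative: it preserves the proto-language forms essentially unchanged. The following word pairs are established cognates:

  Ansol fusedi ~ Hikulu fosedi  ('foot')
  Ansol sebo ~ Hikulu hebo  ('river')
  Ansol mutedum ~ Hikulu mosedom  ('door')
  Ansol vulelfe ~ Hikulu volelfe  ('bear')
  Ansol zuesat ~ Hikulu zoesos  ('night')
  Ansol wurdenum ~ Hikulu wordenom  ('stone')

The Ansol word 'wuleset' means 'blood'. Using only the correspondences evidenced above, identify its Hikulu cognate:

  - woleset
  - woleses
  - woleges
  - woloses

woleses

fusedi ~ fosedi, mutedum ~ mosedom — Ansol u corresponds to Hikulu o after a consonant, before a consonant other than r, m, n, p, b, f, v.
zuesat ~ zoesos — Ansol t corresponds to Hikulu s word-finally.
Applying these to Ansol 'wuleset':
  wuleset → woleset   (u→o after a consonant, before a consonant other than r, m, n, p, b, f, v)
  woleset → woleses   (t→s word-finally)
So the Hikulu cognate is 'woleses'.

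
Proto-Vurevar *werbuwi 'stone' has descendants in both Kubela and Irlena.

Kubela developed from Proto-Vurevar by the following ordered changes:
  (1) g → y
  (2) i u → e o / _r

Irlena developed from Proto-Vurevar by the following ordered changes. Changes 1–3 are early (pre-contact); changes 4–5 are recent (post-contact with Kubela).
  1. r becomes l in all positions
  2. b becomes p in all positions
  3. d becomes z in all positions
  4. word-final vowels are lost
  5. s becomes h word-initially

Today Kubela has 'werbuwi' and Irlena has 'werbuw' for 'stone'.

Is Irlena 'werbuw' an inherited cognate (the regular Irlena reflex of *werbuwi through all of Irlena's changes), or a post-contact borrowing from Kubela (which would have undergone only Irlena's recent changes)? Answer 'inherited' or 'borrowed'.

borrowed

If inherited, *werbuwi would pass through all of Irlena's changes:
Irlena: start from *werbuwi.
  rule 1 (unconditioned shift): werbuwi → welbuwi
  rule 2 (unconditioned shift): welbuwi → welpuwi
  rule 3: no change — welpuwi
  rule 4 (apocope): welpuwi → welpuw
  rule 5: no change — welpuw
  ⇒ Irlena welpuw
If borrowed from Kubela 'werbuwi' after the early changes, it would undergo only the recent ones:
  rule 4 (apocope): werbuwi → werbuw
  rule 5 (debuccalisation): no change (werbuw)
  ⇒ as a loan: werbuw
Irlena 'werbuw' matches the loan outcome 'werbuw', not the inherited 'welpuw' — it skipped the early Irlena changes, so it was borrowed from Kubela.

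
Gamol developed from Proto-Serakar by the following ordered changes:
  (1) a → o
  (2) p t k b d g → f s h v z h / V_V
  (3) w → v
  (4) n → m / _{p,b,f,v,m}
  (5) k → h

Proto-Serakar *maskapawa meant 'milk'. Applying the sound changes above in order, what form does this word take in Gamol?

Gamol: *maskapawa
  maskapawa → moskopowo   [vowel merger]
  moskopowo → moskofowo   [intervocalic lenition]
  moskofowo → moskofovo   [unconditioned shift]
  moskofovo (rule 4 does not apply)
  moskofovo → moshofovo   [unconditioned shift]
  giving Gamol moshofovo.

moshofovo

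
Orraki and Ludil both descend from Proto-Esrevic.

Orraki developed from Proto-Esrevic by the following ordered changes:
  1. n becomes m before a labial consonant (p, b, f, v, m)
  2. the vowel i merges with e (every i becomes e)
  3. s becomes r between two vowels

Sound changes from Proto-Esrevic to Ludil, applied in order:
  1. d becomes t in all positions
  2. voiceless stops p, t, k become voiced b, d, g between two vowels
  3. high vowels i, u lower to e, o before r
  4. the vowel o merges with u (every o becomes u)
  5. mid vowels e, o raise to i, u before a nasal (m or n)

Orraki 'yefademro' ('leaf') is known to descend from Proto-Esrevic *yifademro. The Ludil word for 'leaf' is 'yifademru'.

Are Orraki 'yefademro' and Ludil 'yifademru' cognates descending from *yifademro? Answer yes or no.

no

Derive the expected Ludil reflex of *yifademro:
Ludil: start from *yifademro.
  rule 1 (unconditioned shift): yifademro → yifatemro
  rule 2 (intervocalic voicing): yifatemro → yifademro
  rule 3: no change — yifademro
  rule 4 (vowel merger): yifademro → yifademru
  rule 5 (pre-nasal raising): yifademru → yifadimru
  ⇒ Ludil yifadimru
The regular Ludil reflex would be 'yifadimru', but the attested form is 'yifademru'. The correspondence is irregular, so they are not cognates (the Ludil form has a different source).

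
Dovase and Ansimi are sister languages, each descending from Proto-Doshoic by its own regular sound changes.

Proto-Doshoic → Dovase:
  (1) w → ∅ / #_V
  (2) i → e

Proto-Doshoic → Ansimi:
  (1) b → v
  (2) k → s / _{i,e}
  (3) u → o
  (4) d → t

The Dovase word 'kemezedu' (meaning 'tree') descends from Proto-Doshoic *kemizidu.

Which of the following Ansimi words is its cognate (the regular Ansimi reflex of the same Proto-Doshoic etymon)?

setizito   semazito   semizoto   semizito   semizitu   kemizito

Ansimi: start from *kemizidu.
  rule 1: no change — kemizidu
  rule 2 (palatalisation): kemizidu → semizidu
  rule 3 (vowel merger): semizidu → semizido
  rule 4 (unconditioned shift): semizido → semizito
  ⇒ Ansimi semizito
Among the options, 'semizito' alone shows every Ansimi change applied in order.

semizito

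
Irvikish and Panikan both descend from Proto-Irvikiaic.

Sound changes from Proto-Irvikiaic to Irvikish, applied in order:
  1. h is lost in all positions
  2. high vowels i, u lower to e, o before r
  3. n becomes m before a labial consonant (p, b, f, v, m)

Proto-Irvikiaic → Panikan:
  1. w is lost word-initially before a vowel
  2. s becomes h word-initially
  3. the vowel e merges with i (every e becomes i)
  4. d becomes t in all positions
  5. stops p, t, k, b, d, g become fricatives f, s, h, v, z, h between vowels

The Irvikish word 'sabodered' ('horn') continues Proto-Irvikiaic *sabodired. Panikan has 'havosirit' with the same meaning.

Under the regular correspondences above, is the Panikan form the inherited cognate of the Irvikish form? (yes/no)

Derive the expected Panikan reflex of *sabodired:
Panikan: *sabodired > habodired > habodirid > habotirit > havosirit  (by debuccalisation, vowel merger, unconditioned shift, intervocalic lenition)
Panikan 'havosirit' matches the regular reflex exactly, so the pair is cognate.

yes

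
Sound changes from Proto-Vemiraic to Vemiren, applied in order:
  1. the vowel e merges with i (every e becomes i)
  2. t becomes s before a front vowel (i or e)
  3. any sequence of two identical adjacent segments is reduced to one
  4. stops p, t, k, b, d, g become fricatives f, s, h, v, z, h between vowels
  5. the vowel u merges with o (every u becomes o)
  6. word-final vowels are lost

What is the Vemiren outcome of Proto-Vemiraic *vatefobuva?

Vemiren: start from *vatefobuva.
  rule 1 (vowel merger): vatefobuva → vatifobuva
  rule 2 (palatalisation): vatifobuva → vasifobuva
  rule 3: no change — vasifobuva
  rule 4 (intervocalic lenition): vasifobuva → vasifovuva
  rule 5 (vowel merger): vasifovuva → vasifovova
  rule 6 (apocope): vasifovova → vasifovov
  ⇒ Vemiren vasifovov

vasifovov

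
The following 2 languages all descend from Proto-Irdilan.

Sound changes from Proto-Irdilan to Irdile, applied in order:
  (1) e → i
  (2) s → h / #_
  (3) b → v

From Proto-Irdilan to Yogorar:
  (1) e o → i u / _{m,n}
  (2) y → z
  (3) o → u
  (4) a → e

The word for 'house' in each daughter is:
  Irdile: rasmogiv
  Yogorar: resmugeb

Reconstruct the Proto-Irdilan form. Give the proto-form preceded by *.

Position 7: Irdile has i, Yogorar has e. Taking the neighbouring segments as reconstructed: Irdile i could go back to *e or *i; Yogorar e could go back to *a or *e — the one source consistent with every daughter is *e.
Position 8: Irdile has v, Yogorar has b. Yogorar preserves b here (none of its changes turn any other segment into b), so the proto-segment is *b.
Position 2: Irdile has a, Yogorar has e. Irdile preserves a here (none of its changes turn any other segment into a), so the proto-segment is *a.
Verify the candidate proto-form against each daughter:
Irdile: *rasmogeb > rasmogib > rasmogiv  (by vowel merger, unconditioned shift)
Yogorar: start from *rasmogeb.
  rule 1: no change — rasmogeb
  rule 2: no change — rasmogeb
  rule 3 (vowel merger): rasmogeb → rasmugeb
  rule 4 (vowel merger): rasmugeb → resmugeb
  ⇒ Yogorar resmugeb
*rasmogeb is the unique common source.

*rasmogeb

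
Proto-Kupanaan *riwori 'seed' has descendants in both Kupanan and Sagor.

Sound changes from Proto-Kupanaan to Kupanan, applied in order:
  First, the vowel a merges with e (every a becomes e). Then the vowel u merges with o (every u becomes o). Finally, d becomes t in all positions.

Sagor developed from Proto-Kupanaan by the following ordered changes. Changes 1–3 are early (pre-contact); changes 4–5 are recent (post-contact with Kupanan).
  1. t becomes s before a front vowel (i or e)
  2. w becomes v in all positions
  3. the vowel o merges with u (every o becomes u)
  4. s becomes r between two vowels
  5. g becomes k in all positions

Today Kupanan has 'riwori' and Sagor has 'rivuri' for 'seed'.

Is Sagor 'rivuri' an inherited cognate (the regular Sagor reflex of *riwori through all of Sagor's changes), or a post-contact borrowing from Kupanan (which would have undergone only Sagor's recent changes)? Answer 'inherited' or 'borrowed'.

inherited

If inherited, *riwori would pass through all of Sagor's changes:
Sagor: *riwori > rivori > rivuri  (by unconditioned shift, vowel merger)
If borrowed from Kupanan 'riwori' after the early changes, it would undergo only the recent ones:
  rule 4 (rhotacism): no change (riwori)
  rule 5 (unconditioned shift): no change (riwori)
  ⇒ as a loan: riwori
Sagor 'rivuri' matches the inherited outcome exactly, so it is an inherited cognate, not a loan.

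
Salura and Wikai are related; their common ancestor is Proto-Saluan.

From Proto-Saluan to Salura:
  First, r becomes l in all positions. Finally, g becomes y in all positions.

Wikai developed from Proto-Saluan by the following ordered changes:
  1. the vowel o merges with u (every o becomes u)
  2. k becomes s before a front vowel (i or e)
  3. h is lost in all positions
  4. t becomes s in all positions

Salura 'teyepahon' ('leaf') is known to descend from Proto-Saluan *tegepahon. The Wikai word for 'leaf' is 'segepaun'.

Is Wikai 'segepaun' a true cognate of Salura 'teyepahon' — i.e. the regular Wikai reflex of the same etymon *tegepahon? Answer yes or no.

Derive the expected Wikai reflex of *tegepahon:
Wikai: *tegepahon > tegepahun > tegepaun > segepaun  (by vowel merger, h-loss, unconditioned shift)
Wikai 'segepaun' matches the regular reflex exactly, so the pair is cognate.

yes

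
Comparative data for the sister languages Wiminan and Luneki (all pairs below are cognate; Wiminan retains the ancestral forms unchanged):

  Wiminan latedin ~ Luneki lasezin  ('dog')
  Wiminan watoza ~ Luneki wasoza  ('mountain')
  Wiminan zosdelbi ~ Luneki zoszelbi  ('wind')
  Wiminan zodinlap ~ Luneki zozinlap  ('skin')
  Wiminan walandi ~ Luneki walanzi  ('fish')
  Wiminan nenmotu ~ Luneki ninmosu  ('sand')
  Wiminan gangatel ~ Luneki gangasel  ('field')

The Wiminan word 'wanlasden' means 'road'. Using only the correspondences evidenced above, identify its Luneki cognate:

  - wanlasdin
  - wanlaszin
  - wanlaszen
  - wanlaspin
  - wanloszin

wanlaszin

zosdelbi ~ zoszelbi — Wiminan d corresponds to Luneki z after a consonant, before a front vowel.
nenmotu ~ ninmosu — Wiminan e corresponds to Luneki i after a consonant, before a nasal.
Applying these to Wiminan 'wanlasden':
  wanlasden → wanlaszen   (d→z after a consonant, before a front vowel)
  wanlaszen → wanlaszin   (e→i after a consonant, before a nasal)
So the Luneki cognate is 'wanlaszin'.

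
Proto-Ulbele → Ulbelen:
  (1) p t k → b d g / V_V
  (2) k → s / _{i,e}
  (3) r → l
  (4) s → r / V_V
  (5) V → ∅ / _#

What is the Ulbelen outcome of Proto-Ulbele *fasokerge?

Ulbelen: *fasokerge
  fasokerge → fasogerge   [intervocalic voicing]
  fasogerge (rule 2 does not apply)
  fasogerge → fasogelge   [unconditioned shift]
  fasogelge → farogelge   [rhotacism]
  farogelge → farogelg   [apocope]
  giving Ulbelen farogelg.

farogelg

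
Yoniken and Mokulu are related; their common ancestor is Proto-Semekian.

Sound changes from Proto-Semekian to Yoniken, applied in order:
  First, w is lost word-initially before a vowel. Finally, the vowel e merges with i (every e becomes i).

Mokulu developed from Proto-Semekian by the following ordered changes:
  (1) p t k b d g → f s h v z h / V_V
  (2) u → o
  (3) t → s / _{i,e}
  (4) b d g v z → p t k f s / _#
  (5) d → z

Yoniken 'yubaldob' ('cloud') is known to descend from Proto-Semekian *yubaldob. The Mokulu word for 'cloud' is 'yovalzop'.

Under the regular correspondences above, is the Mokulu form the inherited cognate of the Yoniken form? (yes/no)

yes

Derive the expected Mokulu reflex of *yubaldob:
Mokulu: *yubaldob
  yubaldob → yuvaldob   [intervocalic lenition]
  yuvaldob → yovaldob   [vowel merger]
  yovaldob (rule 3 does not apply)
  yovaldob → yovaldop   [final devoicing]
  yovaldop → yovalzop   [unconditioned shift]
  giving Mokulu yovalzop.
Mokulu 'yovalzop' matches the regular reflex exactly, so the pair is cognate.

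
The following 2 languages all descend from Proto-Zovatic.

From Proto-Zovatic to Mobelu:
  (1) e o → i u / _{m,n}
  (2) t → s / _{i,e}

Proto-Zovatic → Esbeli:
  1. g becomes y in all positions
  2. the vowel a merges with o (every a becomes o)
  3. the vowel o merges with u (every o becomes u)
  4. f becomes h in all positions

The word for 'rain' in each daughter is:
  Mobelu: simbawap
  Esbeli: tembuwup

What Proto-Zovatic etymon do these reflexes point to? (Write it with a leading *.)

*tembawap

Position 7: Mobelu has a, Esbeli has u. Mobelu preserves a here (none of its changes turn any other segment into a), so the proto-segment is *a.
Position 2: Mobelu has i, Esbeli has e. Esbeli preserves e here (none of its changes turn any other segment into e), so the proto-segment is *e.
Position 5: Mobelu has a, Esbeli has u. Mobelu preserves a here (none of its changes turn any other segment into a), so the proto-segment is *a.
Verify the candidate proto-form against each daughter:
Mobelu: *tembawap > timbawap > simbawap  (by pre-nasal raising, palatalisation)
Esbeli: *tembawap
  tembawap (rule 1 does not apply)
  tembawap → tembowop   [vowel merger]
  tembowop → tembuwup   [vowel merger]
  tembuwup (rule 4 does not apply)
  giving Esbeli tembuwup.
No other proto-form is consistent with every reflex, so the reconstruction is *tembawap.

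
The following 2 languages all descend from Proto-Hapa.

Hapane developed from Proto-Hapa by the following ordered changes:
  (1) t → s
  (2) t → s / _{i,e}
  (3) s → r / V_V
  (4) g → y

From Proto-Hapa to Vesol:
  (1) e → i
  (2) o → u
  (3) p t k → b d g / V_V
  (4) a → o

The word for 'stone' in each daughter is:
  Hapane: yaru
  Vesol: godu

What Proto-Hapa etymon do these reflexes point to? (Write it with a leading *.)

*gatu

Position 2: Hapane has a, Vesol has o. Hapane preserves a here (none of its changes turn any other segment into a), so the proto-segment is *a.
Position 1: Hapane has y, Vesol has g. Taking the neighbouring segments as reconstructed: Hapane y could go back to *g or *y; Vesol g can only go back to *g — the one source consistent with every daughter is *g.
Position 3: Hapane has r, Vesol has d. Taking the neighbouring segments as reconstructed: Hapane r could go back to *t or *s or *r; Vesol d could go back to *t or *d — the one source consistent with every daughter is *t.
Verify the candidate proto-form against each daughter:
Hapane: *gatu
  gatu → gasu   [unconditioned shift]
  gasu (rule 2 does not apply)
  gasu → garu   [rhotacism]
  garu → yaru   [unconditioned shift]
  giving Hapane yaru.
Vesol: start from *gatu.
  rule 1: no change — gatu
  rule 2: no change — gatu
  rule 3 (intervocalic voicing): gatu → gadu
  rule 4 (vowel merger): gadu → godu
  ⇒ Vesol godu
No other proto-form is consistent with every reflex, so the reconstruction is *gatu.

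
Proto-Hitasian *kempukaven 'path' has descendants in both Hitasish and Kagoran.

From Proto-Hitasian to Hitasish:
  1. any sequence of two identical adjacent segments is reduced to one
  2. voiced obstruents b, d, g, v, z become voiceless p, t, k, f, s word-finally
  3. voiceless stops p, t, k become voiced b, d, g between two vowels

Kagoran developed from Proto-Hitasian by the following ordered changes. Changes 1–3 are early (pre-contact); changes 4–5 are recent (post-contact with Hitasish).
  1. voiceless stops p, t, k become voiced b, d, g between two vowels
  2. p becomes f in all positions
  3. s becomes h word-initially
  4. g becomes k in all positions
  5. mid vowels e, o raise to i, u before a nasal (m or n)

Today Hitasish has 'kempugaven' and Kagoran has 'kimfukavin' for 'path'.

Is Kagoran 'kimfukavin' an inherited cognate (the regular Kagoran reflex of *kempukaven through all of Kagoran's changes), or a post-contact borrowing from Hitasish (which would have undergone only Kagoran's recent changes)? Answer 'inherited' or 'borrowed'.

If inherited, *kempukaven would pass through all of Kagoran's changes:
Kagoran: start from *kempukaven.
  rule 1 (intervocalic voicing): kempukaven → kempugaven
  rule 2 (unconditioned shift): kempugaven → kemfugaven
  rule 3: no change — kemfugaven
  rule 4 (unconditioned shift): kemfugaven → kemfukaven
  rule 5 (pre-nasal raising): kemfukaven → kimfukavin
  ⇒ Kagoran kimfukavin
If borrowed from Hitasish 'kempugaven' after the early changes, it would undergo only the recent ones:
  rule 4 (unconditioned shift): kempugaven → kempukaven
  rule 5 (pre-nasal raising): kempukaven → kimpukavin
  ⇒ as a loan: kimpukavin
Kagoran 'kimfukavin' matches the inherited outcome exactly, so it is an inherited cognate, not a loan.

inherited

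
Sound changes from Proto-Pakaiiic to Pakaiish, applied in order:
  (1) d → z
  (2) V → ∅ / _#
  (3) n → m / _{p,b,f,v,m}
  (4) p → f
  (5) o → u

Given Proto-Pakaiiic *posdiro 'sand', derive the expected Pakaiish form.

fuszir

Pakaiish: start from *posdiro.
  rule 1 (unconditioned shift): posdiro → posziro
  rule 2 (apocope): posziro → poszir
  rule 3: no change — poszir
  rule 4 (unconditioned shift): poszir → foszir
  rule 5 (vowel merger): foszir → fuszir
  ⇒ Pakaiish fuszir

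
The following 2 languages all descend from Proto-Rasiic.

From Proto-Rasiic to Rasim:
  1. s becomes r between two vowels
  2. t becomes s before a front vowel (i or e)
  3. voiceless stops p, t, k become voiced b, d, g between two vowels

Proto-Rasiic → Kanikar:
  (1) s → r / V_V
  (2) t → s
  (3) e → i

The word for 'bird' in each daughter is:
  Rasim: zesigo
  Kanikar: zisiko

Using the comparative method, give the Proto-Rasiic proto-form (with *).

Position 5: Rasim has g, Kanikar has k. Kanikar preserves k here (none of its changes turn any other segment into k), so the proto-segment is *k.
Position 3: Rasim has s, Kanikar has s. Taking the neighbouring segments as reconstructed: Rasim s can only go back to *t; Kanikar s can only go back to *t — the one source consistent with every daughter is *t.
Position 2: Rasim has e, Kanikar has i. Rasim preserves e here (none of its changes turn any other segment into e), so the proto-segment is *e.
Verify the candidate proto-form against each daughter:
Rasim: *zetiko
  zetiko (rule 1 does not apply)
  zetiko → zesiko   [palatalisation]
  zesiko → zesigo   [intervocalic voicing]
  giving Rasim zesigo.
Kanikar: *zetiko
  zetiko (rule 1 does not apply)
  zetiko → zesiko   [unconditioned shift]
  zesiko → zisiko   [vowel merger]
  giving Kanikar zisiko.
Only *zetiko yields all of Rasim zesigo, Kanikar zisiko.

*zetiko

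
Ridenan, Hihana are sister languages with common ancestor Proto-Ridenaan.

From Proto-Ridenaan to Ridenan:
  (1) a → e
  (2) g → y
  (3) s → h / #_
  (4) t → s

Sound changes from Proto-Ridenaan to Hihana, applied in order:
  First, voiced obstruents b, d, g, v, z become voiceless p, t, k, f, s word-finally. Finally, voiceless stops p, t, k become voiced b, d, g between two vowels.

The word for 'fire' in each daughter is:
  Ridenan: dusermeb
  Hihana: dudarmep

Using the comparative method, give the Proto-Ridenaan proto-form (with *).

*dutarmeb

Position 8: Ridenan has b, Hihana has p. Ridenan preserves b here (none of its changes turn any other segment into b), so the proto-segment is *b.
Position 4: Ridenan has e, Hihana has a. Hihana preserves a here (none of its changes turn any other segment into a), so the proto-segment is *a.
Verify the candidate proto-form against each daughter:
Ridenan: *dutarmeb > dutermeb > dusermeb  (by vowel merger, unconditioned shift)
Hihana: *dutarmeb
  dutarmeb → dutarmep   [final devoicing]
  dutarmep → dudarmep   [intervocalic voicing]
  giving Hihana dudarmep.
No other proto-form is consistent with every reflex, so the reconstruction is *dutarmeb.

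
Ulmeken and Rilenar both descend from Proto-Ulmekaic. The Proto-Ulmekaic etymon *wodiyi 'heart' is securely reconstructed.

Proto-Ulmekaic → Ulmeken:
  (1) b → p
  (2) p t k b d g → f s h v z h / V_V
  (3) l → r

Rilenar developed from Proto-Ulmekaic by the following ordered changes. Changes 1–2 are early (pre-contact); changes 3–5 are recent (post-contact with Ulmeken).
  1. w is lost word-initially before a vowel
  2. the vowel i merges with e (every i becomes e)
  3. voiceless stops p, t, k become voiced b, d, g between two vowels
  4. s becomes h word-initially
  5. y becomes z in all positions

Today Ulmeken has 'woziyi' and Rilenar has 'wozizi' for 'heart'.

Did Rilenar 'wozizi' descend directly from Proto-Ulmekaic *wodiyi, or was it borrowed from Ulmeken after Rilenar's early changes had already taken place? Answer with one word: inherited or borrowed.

If inherited, *wodiyi would pass through all of Rilenar's changes:
Rilenar: start from *wodiyi.
  rule 1 (glide loss): wodiyi → odiyi
  rule 2 (vowel merger): odiyi → odeye
  rule 3: no change — odeye
  rule 4: no change — odeye
  rule 5 (unconditioned shift): odeye → odeze
  ⇒ Rilenar odeze
If borrowed from Ulmeken 'woziyi' after the early changes, it would undergo only the recent ones:
  rule 3 (intervocalic voicing): no change (woziyi)
  rule 4 (debuccalisation): no change (woziyi)
  rule 5 (unconditioned shift): woziyi → wozizi
  ⇒ as a loan: wozizi
Rilenar 'wozizi' matches the loan outcome 'wozizi', not the inherited 'odeze' — it skipped the early Rilenar changes, so it was borrowed from Ulmeken.

borrowed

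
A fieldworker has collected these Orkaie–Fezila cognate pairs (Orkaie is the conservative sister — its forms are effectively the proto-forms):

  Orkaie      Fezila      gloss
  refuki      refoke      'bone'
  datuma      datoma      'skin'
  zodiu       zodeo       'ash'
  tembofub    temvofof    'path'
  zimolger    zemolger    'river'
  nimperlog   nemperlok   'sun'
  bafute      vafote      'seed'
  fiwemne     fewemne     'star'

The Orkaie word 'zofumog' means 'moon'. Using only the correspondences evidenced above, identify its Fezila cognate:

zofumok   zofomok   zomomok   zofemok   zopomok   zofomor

datuma ~ datoma — Orkaie u corresponds to Fezila o after a consonant, before a nasal.
nimperlog ~ nemperlok — Orkaie g corresponds to Fezila k word-finally.
Applying these to Orkaie 'zofumog':
  zofumog → zofomog   (u→o after a consonant, before a nasal)
  zofomog → zofomok   (g→k word-finally)
So the Fezila cognate is 'zofomok'.

zofomok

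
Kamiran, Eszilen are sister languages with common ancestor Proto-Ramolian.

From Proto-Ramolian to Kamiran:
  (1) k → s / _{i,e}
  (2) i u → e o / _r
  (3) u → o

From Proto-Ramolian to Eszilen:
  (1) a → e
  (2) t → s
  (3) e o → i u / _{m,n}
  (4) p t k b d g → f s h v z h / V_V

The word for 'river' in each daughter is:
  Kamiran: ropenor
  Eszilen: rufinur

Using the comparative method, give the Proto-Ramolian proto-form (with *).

Position 3: Kamiran has p, Eszilen has f. Kamiran preserves p here (none of its changes turn any other segment into p), so the proto-segment is *p.
Position 2: Kamiran has o, Eszilen has u. Taking the neighbouring segments as reconstructed: Kamiran o could go back to *o or *u; Eszilen u can only go back to *u — the one source consistent with every daughter is *u.
Position 6: Kamiran has o, Eszilen has u. Taking the neighbouring segments as reconstructed: Kamiran o could go back to *o or *u; Eszilen u can only go back to *u — the one source consistent with every daughter is *u.
Verify the candidate proto-form against each daughter:
Kamiran: *rupenur > rupenor > ropenor  (by pre-rhotic lowering, vowel merger)
Eszilen: *rupenur
  rupenur (rule 1 does not apply)
  rupenur (rule 2 does not apply)
  rupenur → rupinur   [pre-nasal raising]
  rupinur → rufinur   [intervocalic lenition]
  giving Eszilen rufinur.
No other proto-form is consistent with every reflex, so the reconstruction is *rupenur.

*rupenur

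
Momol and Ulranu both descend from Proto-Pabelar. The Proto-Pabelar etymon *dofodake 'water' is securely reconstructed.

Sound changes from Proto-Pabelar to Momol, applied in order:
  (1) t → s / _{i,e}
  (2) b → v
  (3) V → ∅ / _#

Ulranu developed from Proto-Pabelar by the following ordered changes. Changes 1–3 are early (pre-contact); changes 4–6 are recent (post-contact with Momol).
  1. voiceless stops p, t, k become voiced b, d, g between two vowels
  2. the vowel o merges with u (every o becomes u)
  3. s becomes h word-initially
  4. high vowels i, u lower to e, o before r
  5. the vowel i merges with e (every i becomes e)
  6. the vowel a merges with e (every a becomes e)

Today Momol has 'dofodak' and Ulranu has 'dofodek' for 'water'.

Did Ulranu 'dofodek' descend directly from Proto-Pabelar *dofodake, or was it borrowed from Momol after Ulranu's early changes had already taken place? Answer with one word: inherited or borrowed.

If inherited, *dofodake would pass through all of Ulranu's changes:
Ulranu: *dofodake
  dofodake → dofodage   [intervocalic voicing]
  dofodage → dufudage   [vowel merger]
  dufudage (rule 3 does not apply)
  dufudage (rule 4 does not apply)
  dufudage (rule 5 does not apply)
  dufudage → dufudege   [vowel merger]
  giving Ulranu dufudege.
If borrowed from Momol 'dofodak' after the early changes, it would undergo only the recent ones:
  rule 4 (pre-rhotic lowering): no change (dofodak)
  rule 5 (vowel merger): no change (dofodak)
  rule 6 (vowel merger): dofodak → dofodek
  ⇒ as a loan: dofodek
Ulranu 'dofodek' matches the loan outcome 'dofodek', not the inherited 'dufudege' — it skipped the early Ulranu changes, so it was borrowed from Momol.

borrowed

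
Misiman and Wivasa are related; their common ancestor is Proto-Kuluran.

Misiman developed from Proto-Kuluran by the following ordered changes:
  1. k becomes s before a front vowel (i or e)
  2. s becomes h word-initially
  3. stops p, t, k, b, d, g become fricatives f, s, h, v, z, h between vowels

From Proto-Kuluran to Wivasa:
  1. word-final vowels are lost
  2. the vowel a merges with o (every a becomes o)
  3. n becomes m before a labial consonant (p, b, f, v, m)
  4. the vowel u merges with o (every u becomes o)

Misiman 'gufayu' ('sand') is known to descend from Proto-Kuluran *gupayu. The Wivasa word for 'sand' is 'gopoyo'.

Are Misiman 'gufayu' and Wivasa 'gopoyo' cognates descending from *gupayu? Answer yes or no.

no

Derive the expected Wivasa reflex of *gupayu:
Wivasa: *gupayu
  gupayu → gupay   [apocope]
  gupay → gupoy   [vowel merger]
  gupoy (rule 3 does not apply)
  gupoy → gopoy   [vowel merger]
  giving Wivasa gopoy.
The regular Wivasa reflex would be 'gopoy', but the attested form is 'gopoyo'. The correspondence is irregular, so they are not cognates (the Wivasa form has a different source).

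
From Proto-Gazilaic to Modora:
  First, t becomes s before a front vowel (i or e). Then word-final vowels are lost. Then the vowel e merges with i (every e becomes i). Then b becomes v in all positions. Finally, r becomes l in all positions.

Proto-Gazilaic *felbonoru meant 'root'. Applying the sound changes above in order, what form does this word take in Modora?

Modora: *felbonoru > felbonor > filbonor > filvonor > filvonol  (by apocope, vowel merger, unconditioned shift, unconditioned shift)

filvonol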